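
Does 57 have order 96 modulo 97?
p - 1 = 96 has prime divisors 2, 3. Check 57^(96/q) mod 97 for each: 57^(96/2) = 57^48 ≡ 96, 57^(96/3) = 57^32 ≡ 35 (mod 97). None of these is 1, so 57 has order 96 = φ(97), so it is a primitive root mod 97.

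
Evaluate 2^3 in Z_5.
3 = 2 + 1 (binary 11). Repeated squaring mod 5: 2^1 ≡ 2; 2^2 ≡ 2² = 4 ≡ 4. Multiply: 2^3 = 2^2 × 2^1 ≡ 4 × 2 (mod 5): 4 × 2 = 8 ≡ 3. So 2^3 ≡ 3 (mod 5).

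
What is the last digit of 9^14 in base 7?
Using Fermat: 9^{6} ≡ 1 (mod 7). 14 ≡ 2 (mod 6). So 9^{14} ≡ 9^{2} ≡ 4 (mod 7)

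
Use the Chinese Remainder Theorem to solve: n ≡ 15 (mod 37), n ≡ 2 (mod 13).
15

Using the Chinese Remainder Theorem:
M = product of moduli = 481
For equation 1: M_1 = 13, 13 ≡ 13 (mod 37), inverse of 13 mod 37 is 20 (check: 13 × 20 = 260 ≡ 1 (mod 37))
For equation 2: M_2 = 37, 37 ≡ 11 (mod 13), inverse of 37 mod 13 is 6 (check: 11 × 6 = 66 ≡ 1 (mod 13))
Combine: n ≡ Σ r_i×M_i×(M_i⁻¹ mod m_i) = 15×13×20 + 2×37×6 = 3900 + 444 = 4344
4344 mod 481 = 15
n ≡ 15 (mod 481)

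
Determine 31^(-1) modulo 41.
31^(-1) ≡ 4 (mod 41). Verification: 31 × 4 = 124 ≡ 1 (mod 41)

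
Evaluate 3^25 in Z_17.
Using Fermat: 3^{16} ≡ 1 (mod 17). 25 ≡ 9 (mod 16). So 3^{25} ≡ 3^{9} ≡ 14 (mod 17)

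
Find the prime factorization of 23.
23

Divide by primes starting from smallest:
23 ÷ 23 = 1

23 = 23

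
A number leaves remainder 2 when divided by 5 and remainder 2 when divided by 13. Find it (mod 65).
M = 5 × 13 = 65. M₁ = 13, y₁ ≡ 2 (mod 5). M₂ = 5, y₂ ≡ 8 (mod 13). m = 2×13×2 + 2×5×8 ≡ 2 (mod 65)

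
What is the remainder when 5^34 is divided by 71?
Using repeated squaring. 34 = 32 + 2 (binary 100010). Repeated squaring mod 71: 5^1 ≡ 5; 5^2 ≡ 5² = 25 ≡ 25; 5^4 ≡ 25² = 625 ≡ 57; 5^8 ≡ 57² = 3249 ≡ 54; 5^16 ≡ 54² = 2916 ≡ 5; 5^32 ≡ 5² = 25 ≡ 25. Multiply: 5^34 = 5^32 × 5^2 ≡ 25 × 25 (mod 71): 25 × 25 = 625 ≡ 57. So 5^34 ≡ 57 (mod 71).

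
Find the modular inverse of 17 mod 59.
17^(-1) ≡ 7 (mod 59). Verification: 17 × 7 = 119 ≡ 1 (mod 59)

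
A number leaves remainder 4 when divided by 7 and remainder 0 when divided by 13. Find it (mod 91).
M = 7 × 13 = 91. M₁ = 13, y₁ ≡ 6 (mod 7). M₂ = 7, y₂ ≡ 2 (mod 13). z = 4×13×6 + 0×7×2 ≡ 39 (mod 91)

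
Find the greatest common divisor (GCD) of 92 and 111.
1

Using the Euclidean algorithm:
92 = 0 × 111 + 92
111 = 1 × 92 + 19
92 = 4 × 19 + 16
19 = 1 × 16 + 3
16 = 5 × 3 + 1
3 = 3 × 1 + 0

GCD(92, 111) = 1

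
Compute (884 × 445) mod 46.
34

(884 × 445) = 393380
393380 mod 46 = 34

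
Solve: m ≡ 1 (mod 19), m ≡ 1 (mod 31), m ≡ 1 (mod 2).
M = 19 × 31 × 2 = 1178. M₁ = 62, y₁ ≡ 4 (mod 19). M₂ = 38, y₂ ≡ 9 (mod 31). M₃ = 589, y₃ ≡ 1 (mod 2). m = 1×62×4 + 1×38×9 + 1×589×1 ≡ 1 (mod 1178)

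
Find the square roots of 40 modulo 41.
The square roots of 40 mod 41 are 32 and 9. Verify: 32² = 1024 ≡ 40 (mod 41)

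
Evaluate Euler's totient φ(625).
500

Prime factorization: 625 = 5^4
Using the formula φ(n) = n × Π(1 - 1/p) for each prime factor p:
φ(625) = 625 × (1 - 1/5)
φ(625) = 500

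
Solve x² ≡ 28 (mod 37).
The square roots of 28 mod 37 are 19 and 18. Verify: 19² = 361 ≡ 28 (mod 37)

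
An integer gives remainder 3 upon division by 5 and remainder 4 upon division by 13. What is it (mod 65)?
M = 5 × 13 = 65. M₁ = 13, y₁ ≡ 2 (mod 5). M₂ = 5, y₂ ≡ 8 (mod 13). n = 3×13×2 + 4×5×8 ≡ 43 (mod 65). The smallest positive such number is 43.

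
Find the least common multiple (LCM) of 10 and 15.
30

First find GCD(10, 15) using the Euclidean algorithm:
10 = 0 × 15 + 10
15 = 1 × 10 + 5
10 = 2 × 5 + 0
GCD(10, 15) = 5

LCM formula: LCM(a, b) = (a × b) / GCD(a, b)
LCM(10, 15) = (10 × 15) / 5
LCM(10, 15) = 150 / 5
LCM(10, 15) = 30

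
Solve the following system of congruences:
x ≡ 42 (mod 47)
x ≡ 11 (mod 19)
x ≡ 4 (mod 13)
277

Using the Chinese Remainder Theorem:
M = product of moduli = 11609
For equation 1: M_1 = 247, 247 ≡ 12 (mod 47), inverse of 247 mod 47 is 4 (check: 12 × 4 = 48 ≡ 1 (mod 47))
For equation 2: M_2 = 611, 611 ≡ 3 (mod 19), inverse of 611 mod 19 is 13 (check: 3 × 13 = 39 ≡ 1 (mod 19))
For equation 3: M_3 = 893, 893 ≡ 9 (mod 13), inverse of 893 mod 13 is 3 (check: 9 × 3 = 27 ≡ 1 (mod 13))
Combine: x ≡ Σ r_i×M_i×(M_i⁻¹ mod m_i) = 42×247×4 + 11×611×13 + 4×893×3 = 41496 + 87373 + 10716 = 139585
139585 mod 11609 = 277
x ≡ 277 (mod 11609)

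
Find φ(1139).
1056

Prime factorization: 1139 = 17 × 67
Using the formula φ(n) = n × Π(1 - 1/p) for each prime factor p:
φ(1139) = 1139 × (1 - 1/17) × (1 - 1/67)
φ(1139) = 1056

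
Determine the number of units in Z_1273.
1188

Prime factorization: 1273 = 19 × 67
Using the formula φ(n) = n × Π(1 - 1/p) for each prime factor p:
φ(1273) = 1273 × (1 - 1/19) × (1 - 1/67)
φ(1273) = 1188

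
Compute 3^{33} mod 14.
13

Using successive squaring:
Binary expansion of 33: 100001
Powers of 3 mod 14 (each is the square of the previous):
  3^1 ≡ 3 (mod 14)
  3^2 ≡ 3² = 9 ≡ 9 (mod 14)
  3^4 ≡ 9² = 81 ≡ 11 (mod 14)
  3^8 ≡ 11² = 121 ≡ 9 (mod 14)
  3^16 ≡ 9² = 81 ≡ 11 (mod 14)
  3^32 ≡ 11² = 121 ≡ 9 (mod 14)
33 = 32 + 1, so 3^33 = 3^32 × 3^1 ≡ 9 × 3 (mod 14)
Multiplying step by step:
  9 × 3 = 27 ≡ 13 (mod 14)
Result: 3^33 ≡ 13 (mod 14)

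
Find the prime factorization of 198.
2 × 3^2 × 11

Divide by primes starting from smallest:
198 ÷ 2 = 99
99 ÷ 3 = 33
33 ÷ 3 = 11
11 ÷ 11 = 1

198 = 2 × 3^2 × 11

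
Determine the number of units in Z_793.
720

Prime factorization: 793 = 13 × 61
Using the formula φ(n) = n × Π(1 - 1/p) for each prime factor p:
φ(793) = 793 × (1 - 1/13) × (1 - 1/61)
φ(793) = 720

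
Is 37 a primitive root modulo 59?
Yes

To verify, check if 37^(58/q) ≢ 1 (mod 59) for each prime divisor q of 58
Divisors of 58 = 58: [1, 2, 29, 58]
  37^(58/2) = 37^29 ≡ 58 (mod 59)
  37^(58/29) = 37^2 ≡ 12 (mod 59)
Conclusion: 37 is a primitive root modulo 59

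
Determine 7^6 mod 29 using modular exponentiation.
6 = 4 + 2 (binary 110). Repeated squaring mod 29: 7^1 ≡ 7; 7^2 ≡ 7² = 49 ≡ 20; 7^4 ≡ 20² = 400 ≡ 23. Multiply: 7^6 = 7^4 × 7^2 ≡ 23 × 20 (mod 29): 23 × 20 = 460 ≡ 25. So 7^6 ≡ 25 (mod 29).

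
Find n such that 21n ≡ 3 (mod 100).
43

Since gcd(21, 100) = 1 divides 3, a solution exists.
Multiply both sides by the inverse of 21 mod 100:
  21^(-1) mod 100 = 81
  x ≡ 81 × 3 ≡ 243 ≡ 43 (mod 100)
Verification: 21 × 43 = 903 = 9 × 100 + 3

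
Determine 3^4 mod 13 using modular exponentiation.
4 = 4 (binary 100). Repeated squaring mod 13: 3^1 ≡ 3; 3^2 ≡ 3² = 9 ≡ 9; 3^4 ≡ 9² = 81 ≡ 3. So 3^4 ≡ 3 (mod 13).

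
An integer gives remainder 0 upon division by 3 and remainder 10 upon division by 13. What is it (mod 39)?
M = 3 × 13 = 39. M₁ = 13, y₁ ≡ 1 (mod 3). M₂ = 3, y₂ ≡ 9 (mod 13). k = 0×13×1 + 10×3×9 ≡ 36 (mod 39). The smallest positive such number is 36.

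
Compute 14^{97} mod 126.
14

Using successive squaring:
Binary expansion of 97: 1100001
Powers of 14 mod 126 (each is the square of the previous):
  14^1 ≡ 14 (mod 126)
  14^2 ≡ 14² = 196 ≡ 70 (mod 126)
  14^4 ≡ 70² = 4900 ≡ 112 (mod 126)
  14^8 ≡ 112² = 12544 ≡ 70 (mod 126)
  14^16 ≡ 70² = 4900 ≡ 112 (mod 126)
  14^32 ≡ 112² = 12544 ≡ 70 (mod 126)
  14^64 ≡ 70² = 4900 ≡ 112 (mod 126)
97 = 64 + 32 + 1, so 14^97 = 14^64 × 14^32 × 14^1 ≡ 112 × 70 × 14 (mod 126)
Multiplying step by step:
  112 × 70 = 7840 ≡ 28 (mod 126)
  28 × 14 = 392 ≡ 14 (mod 126)
Result: 14^97 ≡ 14 (mod 126)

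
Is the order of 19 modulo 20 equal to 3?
No, the actual order is 2, not 3.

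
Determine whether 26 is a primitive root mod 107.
p - 1 = 106 has prime divisors 2, 53. Check 26^(106/q) mod 107 for each: 26^(106/2) = 26^53 ≡ 106, 26^(106/53) = 26^2 ≡ 34 (mod 107). None of these is 1, so 26 has order 106 = φ(107), so it is a primitive root mod 107.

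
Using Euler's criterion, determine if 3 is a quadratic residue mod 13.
By Euler's criterion: 3^{6} ≡ 1 (mod 13). Since this equals 1, 3 is a QR.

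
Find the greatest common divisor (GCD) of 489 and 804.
3

Using the Euclidean algorithm:
489 = 0 × 804 + 489
804 = 1 × 489 + 315
489 = 1 × 315 + 174
315 = 1 × 174 + 141
174 = 1 × 141 + 33
141 = 4 × 33 + 9
33 = 3 × 9 + 6
9 = 1 × 6 + 3
6 = 2 × 3 + 0

GCD(489, 804) = 3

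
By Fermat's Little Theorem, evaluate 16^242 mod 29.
By Fermat: 16^{28} ≡ 1 (mod 29). 242 = 8×28 + 18. So 16^{242} ≡ 16^{18} ≡ 25 (mod 29)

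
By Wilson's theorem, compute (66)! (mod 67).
By Wilson's theorem, (66)! ≡ -1 ≡ 66 (mod 67)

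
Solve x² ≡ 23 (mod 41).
The square roots of 23 mod 41 are 33 and 8. Verify: 33² = 1089 ≡ 23 (mod 41)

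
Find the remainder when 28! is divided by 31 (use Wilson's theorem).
(30)! = (28)! × (29) × (30) ≡ -1 (mod 31). So (28)! ≡ -1 × [(30)(29)]^(-1) ≡ 15 (mod 31)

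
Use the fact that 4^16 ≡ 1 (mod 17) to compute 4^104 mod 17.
By Fermat: 4^{16} ≡ 1 (mod 17). 104 = 6×16 + 8. So 4^{104} ≡ 4^{8} ≡ 1 (mod 17)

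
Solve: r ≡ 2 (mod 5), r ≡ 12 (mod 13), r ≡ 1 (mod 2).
M = 5 × 13 × 2 = 130. M₁ = 26, y₁ ≡ 1 (mod 5). M₂ = 10, y₂ ≡ 4 (mod 13). M₃ = 65, y₃ ≡ 1 (mod 2). r = 2×26×1 + 12×10×4 + 1×65×1 ≡ 77 (mod 130)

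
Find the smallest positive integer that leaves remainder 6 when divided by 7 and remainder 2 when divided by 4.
M = 7 × 4 = 28. M₁ = 4, y₁ ≡ 2 (mod 7). M₂ = 7, y₂ ≡ 3 (mod 4). n = 6×4×2 + 2×7×3 ≡ 6 (mod 28). The smallest positive such number is 6.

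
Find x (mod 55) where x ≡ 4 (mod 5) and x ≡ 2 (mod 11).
M = 5 × 11 = 55. M₁ = 11, y₁ ≡ 1 (mod 5). M₂ = 5, y₂ ≡ 9 (mod 11). x = 4×11×1 + 2×5×9 ≡ 24 (mod 55)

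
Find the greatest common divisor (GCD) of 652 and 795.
1

Using the Euclidean algorithm:
652 = 0 × 795 + 652
795 = 1 × 652 + 143
652 = 4 × 143 + 80
143 = 1 × 80 + 63
80 = 1 × 63 + 17
63 = 3 × 17 + 12
17 = 1 × 12 + 5
12 = 2 × 5 + 2
5 = 2 × 2 + 1
2 = 2 × 1 + 0

GCD(652, 795) = 1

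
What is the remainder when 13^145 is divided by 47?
Using Fermat: 13^{46} ≡ 1 (mod 47). 145 ≡ 7 (mod 46). So 13^{145} ≡ 13^{7} ≡ 39 (mod 47)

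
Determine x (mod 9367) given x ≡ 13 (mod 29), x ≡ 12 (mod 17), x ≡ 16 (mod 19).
5146

Using the Chinese Remainder Theorem:
M = product of moduli = 9367
For equation 1: M_1 = 323, 323 ≡ 4 (mod 29), inverse of 323 mod 29 is 22 (check: 4 × 22 = 88 ≡ 1 (mod 29))
For equation 2: M_2 = 551, 551 ≡ 7 (mod 17), inverse of 551 mod 17 is 5 (check: 7 × 5 = 35 ≡ 1 (mod 17))
For equation 3: M_3 = 493, 493 ≡ 18 (mod 19), inverse of 493 mod 19 is 18 (check: 18 × 18 = 324 ≡ 1 (mod 19))
Combine: x ≡ Σ r_i×M_i×(M_i⁻¹ mod m_i) = 13×323×22 + 12×551×5 + 16×493×18 = 92378 + 33060 + 141984 = 267422
267422 mod 9367 = 5146
x ≡ 5146 (mod 9367)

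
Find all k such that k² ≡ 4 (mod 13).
The square roots of 4 mod 13 are 11 and 2. Verify: 11² = 121 ≡ 4 (mod 13)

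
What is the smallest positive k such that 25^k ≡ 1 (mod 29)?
Powers of 25 mod 29: 25^1≡25, 25^2≡16, 25^3≡23, 25^4≡24, 25^5≡20, 25^6≡7, 25^7≡1. Order = 7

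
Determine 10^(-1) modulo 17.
10^(-1) ≡ 12 (mod 17). Verification: 10 × 12 = 120 ≡ 1 (mod 17)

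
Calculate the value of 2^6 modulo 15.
6 = 4 + 2 (binary 110). Repeated squaring mod 15: 2^1 ≡ 2; 2^2 ≡ 2² = 4 ≡ 4; 2^4 ≡ 4² = 16 ≡ 1. Multiply: 2^6 = 2^4 × 2^2 ≡ 1 × 4 (mod 15): 1 × 4 = 4 ≡ 4. So 2^6 ≡ 4 (mod 15).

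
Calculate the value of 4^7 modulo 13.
7 = 4 + 2 + 1 (binary 111). Repeated squaring mod 13: 4^1 ≡ 4; 4^2 ≡ 4² = 16 ≡ 3; 4^4 ≡ 3² = 9 ≡ 9. Multiply: 4^7 = 4^4 × 4^2 × 4^1 ≡ 9 × 3 × 4 (mod 13): 9 × 3 = 27 ≡ 1; 1 × 4 = 4 ≡ 4. So 4^7 ≡ 4 (mod 13).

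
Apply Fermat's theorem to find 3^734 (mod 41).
By Fermat: 3^{40} ≡ 1 (mod 41). 734 ≡ 14 (mod 40). So 3^{734} ≡ 3^{14} ≡ 32 (mod 41)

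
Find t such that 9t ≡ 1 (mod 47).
9^(-1) ≡ 21 (mod 47). Verification: 9 × 21 = 189 ≡ 1 (mod 47)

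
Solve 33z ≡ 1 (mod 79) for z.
33^(-1) ≡ 12 (mod 79). Verification: 33 × 12 = 396 ≡ 1 (mod 79)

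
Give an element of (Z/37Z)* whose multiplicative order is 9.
7 has order 9 mod 37 since 7^{9} ≡ 1 (mod 37) and no smaller power works.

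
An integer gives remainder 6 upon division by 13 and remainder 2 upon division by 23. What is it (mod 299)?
M = 13 × 23 = 299. M₁ = 23, y₁ ≡ 4 (mod 13). M₂ = 13, y₂ ≡ 16 (mod 23). k = 6×23×4 + 2×13×16 ≡ 71 (mod 299). The smallest positive such number is 71.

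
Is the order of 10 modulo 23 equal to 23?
No, the actual order is 22, not 23.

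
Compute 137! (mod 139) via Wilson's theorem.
(138)! = (137)! × (138) ≡ -1 (mod 139). So (137)! ≡ -1 × (138)^(-1) ≡ (-1)×(-1) = 1 (mod 139)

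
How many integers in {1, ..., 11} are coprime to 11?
10

Prime factorization: 11 = 11
Using the formula φ(n) = n × Π(1 - 1/p) for each prime factor p:
φ(11) = 11 × (1 - 1/11)
φ(11) = 10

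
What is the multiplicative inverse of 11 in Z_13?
6

Using Extended Euclidean Algorithm:
gcd(11, 13) = 1
Bezout coefficients: 11 × 6 + 13 × -5 = 1
So 11 × 6 ≡ 1 (mod 13)
The inverse is 6 mod 13 = 6
Verification: 11 × 6 = 66 = 5 × 13 + 1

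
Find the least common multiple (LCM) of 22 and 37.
814

First find GCD(22, 37) using the Euclidean algorithm:
22 = 0 × 37 + 22
37 = 1 × 22 + 15
22 = 1 × 15 + 7
15 = 2 × 7 + 1
7 = 7 × 1 + 0
GCD(22, 37) = 1

LCM formula: LCM(a, b) = (a × b) / GCD(a, b)
LCM(22, 37) = (22 × 37) / 1
LCM(22, 37) = 814 / 1
LCM(22, 37) = 814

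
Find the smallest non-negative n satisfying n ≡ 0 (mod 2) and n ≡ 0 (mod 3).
M = 2 × 3 = 6. M₁ = 3, y₁ ≡ 1 (mod 2). M₂ = 2, y₂ ≡ 2 (mod 3). n = 0×3×1 + 0×2×2 ≡ 0 (mod 6)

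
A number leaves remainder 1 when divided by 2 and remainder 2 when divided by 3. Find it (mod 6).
M = 2 × 3 = 6. M₁ = 3, y₁ ≡ 1 (mod 2). M₂ = 2, y₂ ≡ 2 (mod 3). z = 1×3×1 + 2×2×2 ≡ 5 (mod 6)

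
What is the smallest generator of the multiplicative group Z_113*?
p - 1 = 112 has prime divisors 2, 7. h is a primitive root mod 113 iff h^(112/q) ≢ 1 (mod 113) for each such q.
h = 2: 2^56 ≡ 1, 2^16 ≡ 109 (mod 113); 2^56 ≡ 1, so not a primitive root.
h = 3: 3^56 ≡ 112, 3^16 ≡ 49 (mod 113); none is 1, so 3 has order 112 and is a primitive root.
The smallest primitive root mod 113 is g = 3.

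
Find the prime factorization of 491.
491

Divide by primes starting from smallest:
491 ÷ 491 = 1

491 = 491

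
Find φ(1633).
1540

Prime factorization: 1633 = 23 × 71
Using the formula φ(n) = n × Π(1 - 1/p) for each prime factor p:
φ(1633) = 1633 × (1 - 1/23) × (1 - 1/71)
φ(1633) = 1540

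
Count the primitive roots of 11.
4

The number of primitive roots modulo p is φ(p-1) = φ(10)
φ(10) = 4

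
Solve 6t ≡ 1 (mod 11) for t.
6^(-1) ≡ 2 (mod 11). Verification: 6 × 2 = 12 ≡ 1 (mod 11)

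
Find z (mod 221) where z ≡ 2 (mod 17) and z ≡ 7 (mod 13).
M = 17 × 13 = 221. M₁ = 13, y₁ ≡ 4 (mod 17). M₂ = 17, y₂ ≡ 10 (mod 13). z = 2×13×4 + 7×17×10 ≡ 189 (mod 221)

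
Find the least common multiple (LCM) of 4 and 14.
28

First find GCD(4, 14) using the Euclidean algorithm:
4 = 0 × 14 + 4
14 = 3 × 4 + 2
4 = 2 × 2 + 0
GCD(4, 14) = 2

LCM formula: LCM(a, b) = (a × b) / GCD(a, b)
LCM(4, 14) = (4 × 14) / 2
LCM(4, 14) = 56 / 2
LCM(4, 14) = 28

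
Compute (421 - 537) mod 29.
0

(421 - 537) = -116
-116 mod 29 = 0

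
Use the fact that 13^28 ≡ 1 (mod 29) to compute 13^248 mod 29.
By Fermat: 13^{28} ≡ 1 (mod 29). 248 = 8×28 + 24. So 13^{248} ≡ 13^{24} ≡ 7 (mod 29)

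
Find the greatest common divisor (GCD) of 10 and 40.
10

Using the Euclidean algorithm:
10 = 0 × 40 + 10
40 = 4 × 10 + 0

GCD(10, 40) = 10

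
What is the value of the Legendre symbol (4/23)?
(4/23) = 4^{11} mod 23 = 1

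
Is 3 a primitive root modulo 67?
No

To verify, check if 3^(66/q) ≢ 1 (mod 67) for each prime divisor q of 66
Divisors of 66 = 66: [1, 2, 3, 6, 11, 22, 33, 66]
  3^(66/11) = 3^6 ≡ 59 (mod 67)
  3^(66/2) = 3^33 ≡ 66 (mod 67)
  3^(66/3) = 3^22 ≡ 1 (mod 67)
Conclusion: 3 is not a primitive root modulo 67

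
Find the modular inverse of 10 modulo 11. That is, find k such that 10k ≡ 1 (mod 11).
10

Using Extended Euclidean Algorithm:
gcd(10, 11) = 1
Bezout coefficients: 10 × -1 + 11 × 1 = 1
So 10 × -1 ≡ 1 (mod 11)
The inverse is -1 mod 11 = 10
Verification: 10 × 10 = 100 = 9 × 11 + 1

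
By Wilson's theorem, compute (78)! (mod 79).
By Wilson's theorem, (78)! ≡ -1 ≡ 78 (mod 79)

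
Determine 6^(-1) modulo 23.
6^(-1) ≡ 4 (mod 23). Verification: 6 × 4 = 24 ≡ 1 (mod 23)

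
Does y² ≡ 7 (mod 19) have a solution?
By Euler's criterion: 7^{9} ≡ 1 (mod 19). Since this equals 1, 7 is a QR.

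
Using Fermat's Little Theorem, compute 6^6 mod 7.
By Fermat's Little Theorem, 6^{6} ≡ 1 (mod 7) since 7 is prime and gcd(6, 7) = 1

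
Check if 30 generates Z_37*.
p - 1 = 36 has prime divisors 2, 3. Check 30^(36/q) mod 37 for each: 30^(36/2) = 30^18 ≡ 1, 30^(36/3) = 30^12 ≡ 10 (mod 37). Since 30^18 ≡ 1 (mod 37), the order of 30 divides 18 (in fact the order is 18) ≠ 36, so it is not a primitive root.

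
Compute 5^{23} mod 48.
29

Using successive squaring:
Binary expansion of 23: 10111
Powers of 5 mod 48 (each is the square of the previous):
  5^1 ≡ 5 (mod 48)
  5^2 ≡ 5² = 25 ≡ 25 (mod 48)
  5^4 ≡ 25² = 625 ≡ 1 (mod 48)
  5^8 ≡ 1² = 1 ≡ 1 (mod 48)
  5^16 ≡ 1² = 1 ≡ 1 (mod 48)
23 = 16 + 4 + 2 + 1, so 5^23 = 5^16 × 5^4 × 5^2 × 5^1 ≡ 1 × 1 × 25 × 5 (mod 48)
Multiplying step by step:
  1 × 1 = 1 ≡ 1 (mod 48)
  1 × 25 = 25 ≡ 25 (mod 48)
  25 × 5 = 125 ≡ 29 (mod 48)
Result: 5^23 ≡ 29 (mod 48)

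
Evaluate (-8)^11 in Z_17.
Using repeated squaring. (-8) ≡ 9 (mod 17). 11 = 8 + 2 + 1 (binary 1011). Repeated squaring mod 17: 9^1 ≡ 9; 9^2 ≡ 9² = 81 ≡ 13; 9^4 ≡ 13² = 169 ≡ 16; 9^8 ≡ 16² = 256 ≡ 1. Multiply: (-8)^11 ≡ 9^8 × 9^2 × 9^1 ≡ 1 × 13 × 9 (mod 17): 1 × 13 = 13 ≡ 13; 13 × 9 = 117 ≡ 15. So (-8)^11 ≡ 15 (mod 17).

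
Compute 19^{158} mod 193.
96

Using successive squaring:
Binary expansion of 158: 10011110
Powers of 19 mod 193 (each is the square of the previous):
  19^1 ≡ 19 (mod 193)
  19^2 ≡ 19² = 361 ≡ 168 (mod 193)
  19^4 ≡ 168² = 28224 ≡ 46 (mod 193)
  19^8 ≡ 46² = 2116 ≡ 186 (mod 193)
  19^16 ≡ 186² = 34596 ≡ 49 (mod 193)
  19^32 ≡ 49² = 2401 ≡ 85 (mod 193)
  19^64 ≡ 85² = 7225 ≡ 84 (mod 193)
  19^128 ≡ 84² = 7056 ≡ 108 (mod 193)
158 = 128 + 16 + 8 + 4 + 2, so 19^158 = 19^128 × 19^16 × 19^8 × 19^4 × 19^2 ≡ 108 × 49 × 186 × 46 × 168 (mod 193)
Multiplying step by step:
  108 × 49 = 5292 ≡ 81 (mod 193)
  81 × 186 = 15066 ≡ 12 (mod 193)
  12 × 46 = 552 ≡ 166 (mod 193)
  166 × 168 = 27888 ≡ 96 (mod 193)
Result: 19^158 ≡ 96 (mod 193)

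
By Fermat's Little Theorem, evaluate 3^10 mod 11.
By Fermat's Little Theorem, 3^{10} ≡ 1 (mod 11) since 11 is prime and gcd(3, 11) = 1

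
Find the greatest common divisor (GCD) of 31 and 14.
1

Using the Euclidean algorithm:
31 = 2 × 14 + 3
14 = 4 × 3 + 2
3 = 1 × 2 + 1
2 = 2 × 1 + 0

GCD(31, 14) = 1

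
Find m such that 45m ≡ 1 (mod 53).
45^(-1) ≡ 33 (mod 53). Verification: 45 × 33 = 1485 ≡ 1 (mod 53)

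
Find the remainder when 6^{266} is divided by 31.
By Fermat: 6^{30} ≡ 1 (mod 31). 266 = 8×30 + 26. So 6^{266} ≡ 6^{26} ≡ 5 (mod 31)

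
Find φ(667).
616

Prime factorization: 667 = 23 × 29
Using the formula φ(n) = n × Π(1 - 1/p) for each prime factor p:
φ(667) = 667 × (1 - 1/23) × (1 - 1/29)
φ(667) = 616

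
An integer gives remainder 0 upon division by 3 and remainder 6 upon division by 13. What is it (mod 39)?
M = 3 × 13 = 39. M₁ = 13, y₁ ≡ 1 (mod 3). M₂ = 3, y₂ ≡ 9 (mod 13). r = 0×13×1 + 6×3×9 ≡ 6 (mod 39). The smallest positive such number is 6.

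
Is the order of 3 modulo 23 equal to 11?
Yes, ord_23(3) = 11.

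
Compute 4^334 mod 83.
Using Fermat: 4^{82} ≡ 1 (mod 83). 334 ≡ 6 (mod 82). So 4^{334} ≡ 4^{6} ≡ 29 (mod 83)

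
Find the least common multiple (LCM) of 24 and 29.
696

First find GCD(24, 29) using the Euclidean algorithm:
24 = 0 × 29 + 24
29 = 1 × 24 + 5
24 = 4 × 5 + 4
5 = 1 × 4 + 1
4 = 4 × 1 + 0
GCD(24, 29) = 1

LCM formula: LCM(a, b) = (a × b) / GCD(a, b)
LCM(24, 29) = (24 × 29) / 1
LCM(24, 29) = 696 / 1
LCM(24, 29) = 696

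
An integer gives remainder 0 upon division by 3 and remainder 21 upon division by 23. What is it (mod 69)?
M = 3 × 23 = 69. M₁ = 23, y₁ ≡ 2 (mod 3). M₂ = 3, y₂ ≡ 8 (mod 23). n = 0×23×2 + 21×3×8 ≡ 21 (mod 69). The smallest positive such number is 21.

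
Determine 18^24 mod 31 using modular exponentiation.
Using repeated squaring. 24 = 16 + 8 (binary 11000). Repeated squaring mod 31: 18^1 ≡ 18; 18^2 ≡ 18² = 324 ≡ 14; 18^4 ≡ 14² = 196 ≡ 10; 18^8 ≡ 10² = 100 ≡ 7; 18^16 ≡ 7² = 49 ≡ 18. Multiply: 18^24 = 18^16 × 18^8 ≡ 18 × 7 (mod 31): 18 × 7 = 126 ≡ 2. So 18^24 ≡ 2 (mod 31).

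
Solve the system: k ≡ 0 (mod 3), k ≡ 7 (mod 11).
M = 3 × 11 = 33. M₁ = 11, y₁ ≡ 2 (mod 3). M₂ = 3, y₂ ≡ 4 (mod 11). k = 0×11×2 + 7×3×4 ≡ 18 (mod 33)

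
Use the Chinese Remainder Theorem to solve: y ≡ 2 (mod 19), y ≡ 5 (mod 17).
192

Using the Chinese Remainder Theorem:
M = product of moduli = 323
For equation 1: M_1 = 17, 17 ≡ 17 (mod 19), inverse of 17 mod 19 is 9 (check: 17 × 9 = 153 ≡ 1 (mod 19))
For equation 2: M_2 = 19, 19 ≡ 2 (mod 17), inverse of 19 mod 17 is 9 (check: 2 × 9 = 18 ≡ 1 (mod 17))
Combine: y ≡ Σ r_i×M_i×(M_i⁻¹ mod m_i) = 2×17×9 + 5×19×9 = 306 + 855 = 1161
1161 mod 323 = 192
y ≡ 192 (mod 323)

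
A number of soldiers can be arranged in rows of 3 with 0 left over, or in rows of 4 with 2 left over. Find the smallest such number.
M = 3 × 4 = 12. M₁ = 4, y₁ ≡ 1 (mod 3). M₂ = 3, y₂ ≡ 3 (mod 4). x = 0×4×1 + 2×3×3 ≡ 6 (mod 12). The smallest positive such number is 6.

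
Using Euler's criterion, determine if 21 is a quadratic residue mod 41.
By Euler's criterion: 21^{20} ≡ 1 (mod 41). Since this equals 1, 21 is a QR.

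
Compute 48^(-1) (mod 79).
28

Using Extended Euclidean Algorithm:
gcd(48, 79) = 1
Bezout coefficients: 48 × 28 + 79 × -17 = 1
So 48 × 28 ≡ 1 (mod 79)
The inverse is 28 mod 79 = 28
Verification: 48 × 28 = 1344 = 17 × 79 + 1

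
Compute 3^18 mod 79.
Using repeated squaring. 18 = 16 + 2 (binary 10010). Repeated squaring mod 79: 3^1 ≡ 3; 3^2 ≡ 3² = 9 ≡ 9; 3^4 ≡ 9² = 81 ≡ 2; 3^8 ≡ 2² = 4 ≡ 4; 3^16 ≡ 4² = 16 ≡ 16. Multiply: 3^18 = 3^16 × 3^2 ≡ 16 × 9 (mod 79): 16 × 9 = 144 ≡ 65. So 3^18 ≡ 65 (mod 79).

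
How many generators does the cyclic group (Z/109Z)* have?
36

The number of primitive roots modulo p is φ(p-1) = φ(108)
φ(108) = 36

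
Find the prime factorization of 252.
2^2 × 3^2 × 7

Divide by primes starting from smallest:
252 ÷ 2 = 126
126 ÷ 2 = 63
63 ÷ 3 = 21
21 ÷ 3 = 7
7 ÷ 7 = 1

252 = 2^2 × 3^2 × 7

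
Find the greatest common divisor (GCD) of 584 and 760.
8

Using the Euclidean algorithm:
584 = 0 × 760 + 584
760 = 1 × 584 + 176
584 = 3 × 176 + 56
176 = 3 × 56 + 8
56 = 7 × 8 + 0

GCD(584, 760) = 8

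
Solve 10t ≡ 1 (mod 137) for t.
10^(-1) ≡ 96 (mod 137). Verification: 10 × 96 = 960 ≡ 1 (mod 137)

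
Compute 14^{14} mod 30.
16

Using successive squaring:
Binary expansion of 14: 1110
Powers of 14 mod 30 (each is the square of the previous):
  14^1 ≡ 14 (mod 30)
  14^2 ≡ 14² = 196 ≡ 16 (mod 30)
  14^4 ≡ 16² = 256 ≡ 16 (mod 30)
  14^8 ≡ 16² = 256 ≡ 16 (mod 30)
14 = 8 + 4 + 2, so 14^14 = 14^8 × 14^4 × 14^2 ≡ 16 × 16 × 16 (mod 30)
Multiplying step by step:
  16 × 16 = 256 ≡ 16 (mod 30)
  16 × 16 = 256 ≡ 16 (mod 30)
Result: 14^14 ≡ 16 (mod 30)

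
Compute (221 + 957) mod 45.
8

(221 + 957) = 1178
1178 mod 45 = 8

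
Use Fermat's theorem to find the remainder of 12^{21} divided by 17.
3

By Fermat's Little Theorem, a^(p-1) ≡ 1 (mod p) for prime p and gcd(a, p) = 1
Here p = 17, so 12^16 ≡ 1 (mod 17)
We can reduce the exponent: 21 mod 16 = 5
So 12^21 ≡ 12^5 (mod 17)
Computing: 12^5 mod 17 = 3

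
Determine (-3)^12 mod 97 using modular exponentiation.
Using repeated squaring. (-3) ≡ 94 (mod 97). 12 = 8 + 4 (binary 1100). Repeated squaring mod 97: 94^1 ≡ 94; 94^2 ≡ 94² = 8836 ≡ 9; 94^4 ≡ 9² = 81 ≡ 81; 94^8 ≡ 81² = 6561 ≡ 62. Multiply: (-3)^12 ≡ 94^8 × 94^4 ≡ 62 × 81 (mod 97): 62 × 81 = 5022 ≡ 75. So (-3)^12 ≡ 75 (mod 97).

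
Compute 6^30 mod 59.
Using repeated squaring. 30 = 16 + 8 + 4 + 2 (binary 11110). Repeated squaring mod 59: 6^1 ≡ 6; 6^2 ≡ 6² = 36 ≡ 36; 6^4 ≡ 36² = 1296 ≡ 57; 6^8 ≡ 57² = 3249 ≡ 4; 6^16 ≡ 4² = 16 ≡ 16. Multiply: 6^30 = 6^16 × 6^8 × 6^4 × 6^2 ≡ 16 × 4 × 57 × 36 (mod 59): 16 × 4 = 64 ≡ 5; 5 × 57 = 285 ≡ 49; 49 × 36 = 1764 ≡ 53. So 6^30 ≡ 53 (mod 59).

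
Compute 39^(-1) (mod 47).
39^(-1) ≡ 41 (mod 47). Verification: 39 × 41 = 1599 ≡ 1 (mod 47)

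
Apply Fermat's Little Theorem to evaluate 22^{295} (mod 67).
9

By Fermat's Little Theorem, a^(p-1) ≡ 1 (mod p) for prime p and gcd(a, p) = 1
Here p = 67, so 22^66 ≡ 1 (mod 67)
We can reduce the exponent: 295 mod 66 = 31
So 22^295 ≡ 22^31 (mod 67)
Computing: 22^31 mod 67 = 9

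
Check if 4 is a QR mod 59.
By Euler's criterion: 4^{29} ≡ 1 (mod 59). Since this equals 1, 4 is a QR.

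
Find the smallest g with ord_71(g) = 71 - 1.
p - 1 = 70 has prime divisors 2, 5, 7. h is a primitive root mod 71 iff h^(70/q) ≢ 1 (mod 71) for each such q.
h = 2: 2^35 ≡ 1, 2^14 ≡ 54, 2^10 ≡ 30 (mod 71); 2^35 ≡ 1, so not a primitive root.
h = 3: 3^35 ≡ 1, 3^14 ≡ 54, 3^10 ≡ 48 (mod 71); 3^35 ≡ 1, so not a primitive root.
h = 4: 4^35 ≡ 1, 4^14 ≡ 5, 4^10 ≡ 48 (mod 71); 4^35 ≡ 1, so not a primitive root.
h = 5: 5^35 ≡ 1, 5^14 ≡ 57, 5^10 ≡ 1 (mod 71); 5^35 ≡ 1, so not a primitive root.
h = 6: 6^35 ≡ 1, 6^14 ≡ 5, 6^10 ≡ 20 (mod 71); 6^35 ≡ 1, so not a primitive root.
h = 7: 7^35 ≡ 70, 7^14 ≡ 54, 7^10 ≡ 45 (mod 71); none is 1, so 7 has order 70 and is a primitive root.
The smallest primitive root mod 71 is g = 7.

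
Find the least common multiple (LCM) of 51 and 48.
816

First find GCD(51, 48) using the Euclidean algorithm:
51 = 1 × 48 + 3
48 = 16 × 3 + 0
GCD(51, 48) = 3

LCM formula: LCM(a, b) = (a × b) / GCD(a, b)
LCM(51, 48) = (51 × 48) / 3
LCM(51, 48) = 2448 / 3
LCM(51, 48) = 816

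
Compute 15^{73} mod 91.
15

Using successive squaring:
Binary expansion of 73: 1001001
Powers of 15 mod 91 (each is the square of the previous):
  15^1 ≡ 15 (mod 91)
  15^2 ≡ 15² = 225 ≡ 43 (mod 91)
  15^4 ≡ 43² = 1849 ≡ 29 (mod 91)
  15^8 ≡ 29² = 841 ≡ 22 (mod 91)
  15^16 ≡ 22² = 484 ≡ 29 (mod 91)
  15^32 ≡ 29² = 841 ≡ 22 (mod 91)
  15^64 ≡ 22² = 484 ≡ 29 (mod 91)
73 = 64 + 8 + 1, so 15^73 = 15^64 × 15^8 × 15^1 ≡ 29 × 22 × 15 (mod 91)
Multiplying step by step:
  29 × 22 = 638 ≡ 1 (mod 91)
  1 × 15 = 15 ≡ 15 (mod 91)
Result: 15^73 ≡ 15 (mod 91)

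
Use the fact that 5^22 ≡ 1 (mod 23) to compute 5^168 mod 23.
By Fermat: 5^{22} ≡ 1 (mod 23). 168 = 7×22 + 14. So 5^{168} ≡ 5^{14} ≡ 13 (mod 23)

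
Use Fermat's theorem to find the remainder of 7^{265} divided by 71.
34

By Fermat's Little Theorem, a^(p-1) ≡ 1 (mod p) for prime p and gcd(a, p) = 1
Here p = 71, so 7^70 ≡ 1 (mod 71)
We can reduce the exponent: 265 mod 70 = 55
So 7^265 ≡ 7^55 (mod 71)
Computing: 7^55 mod 71 = 34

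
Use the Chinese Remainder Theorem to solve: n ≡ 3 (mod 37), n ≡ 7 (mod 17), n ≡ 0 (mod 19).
1520

Using the Chinese Remainder Theorem:
M = product of moduli = 11951
For equation 1: M_1 = 323, 323 ≡ 27 (mod 37), inverse of 323 mod 37 is 11 (check: 27 × 11 = 297 ≡ 1 (mod 37))
For equation 2: M_2 = 703, 703 ≡ 6 (mod 17), inverse of 703 mod 17 is 3 (check: 6 × 3 = 18 ≡ 1 (mod 17))
For equation 3: M_3 = 629, 629 ≡ 2 (mod 19), inverse of 629 mod 19 is 10 (check: 2 × 10 = 20 ≡ 1 (mod 19))
Combine: n ≡ Σ r_i×M_i×(M_i⁻¹ mod m_i) = 3×323×11 + 7×703×3 + 0×629×10 = 10659 + 14763 + 0 = 25422
25422 mod 11951 = 1520
n ≡ 1520 (mod 11951)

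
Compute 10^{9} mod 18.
10

Using successive squaring:
Binary expansion of 9: 1001
Powers of 10 mod 18 (each is the square of the previous):
  10^1 ≡ 10 (mod 18)
  10^2 ≡ 10² = 100 ≡ 10 (mod 18)
  10^4 ≡ 10² = 100 ≡ 10 (mod 18)
  10^8 ≡ 10² = 100 ≡ 10 (mod 18)
9 = 8 + 1, so 10^9 = 10^8 × 10^1 ≡ 10 × 10 (mod 18)
Multiplying step by step:
  10 × 10 = 100 ≡ 10 (mod 18)
Result: 10^9 ≡ 10 (mod 18)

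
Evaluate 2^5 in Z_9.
5 = 4 + 1 (binary 101). Repeated squaring mod 9: 2^1 ≡ 2; 2^2 ≡ 2² = 4 ≡ 4; 2^4 ≡ 4² = 16 ≡ 7. Multiply: 2^5 = 2^4 × 2^1 ≡ 7 × 2 (mod 9): 7 × 2 = 14 ≡ 5. So 2^5 ≡ 5 (mod 9).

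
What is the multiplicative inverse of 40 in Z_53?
40^(-1) ≡ 4 (mod 53). Verification: 40 × 4 = 160 ≡ 1 (mod 53)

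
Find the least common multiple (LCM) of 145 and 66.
9570

First find GCD(145, 66) using the Euclidean algorithm:
145 = 2 × 66 + 13
66 = 5 × 13 + 1
13 = 13 × 1 + 0
GCD(145, 66) = 1

LCM formula: LCM(a, b) = (a × b) / GCD(a, b)
LCM(145, 66) = (145 × 66) / 1
LCM(145, 66) = 9570 / 1
LCM(145, 66) = 9570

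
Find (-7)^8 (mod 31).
(-7) ≡ 24 (mod 31). 8 = 8 (binary 1000). Repeated squaring mod 31: 24^1 ≡ 24; 24^2 ≡ 24² = 576 ≡ 18; 24^4 ≡ 18² = 324 ≡ 14; 24^8 ≡ 14² = 196 ≡ 10. So (-7)^8 ≡ 10 (mod 31).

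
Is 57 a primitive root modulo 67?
Yes

To verify, check if 57^(66/q) ≢ 1 (mod 67) for each prime divisor q of 66
Divisors of 66 = 66: [1, 2, 3, 6, 11, 22, 33, 66]
  57^(66/11) = 57^6 ≡ 25 (mod 67)
  57^(66/2) = 57^33 ≡ 66 (mod 67)
  57^(66/3) = 57^22 ≡ 37 (mod 67)
Conclusion: 57 is a primitive root modulo 67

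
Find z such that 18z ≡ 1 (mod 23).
18^(-1) ≡ 9 (mod 23). Verification: 18 × 9 = 162 ≡ 1 (mod 23)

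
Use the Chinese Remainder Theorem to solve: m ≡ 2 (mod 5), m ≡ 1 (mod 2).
M = 5 × 2 = 10. M₁ = 2, y₁ ≡ 3 (mod 5). M₂ = 5, y₂ ≡ 1 (mod 2). m = 2×2×3 + 1×5×1 ≡ 7 (mod 10)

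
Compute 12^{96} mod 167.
65

Using successive squaring:
Binary expansion of 96: 1100000
Powers of 12 mod 167 (each is the square of the previous):
  12^1 ≡ 12 (mod 167)
  12^2 ≡ 12² = 144 ≡ 144 (mod 167)
  12^4 ≡ 144² = 20736 ≡ 28 (mod 167)
  12^8 ≡ 28² = 784 ≡ 116 (mod 167)
  12^16 ≡ 116² = 13456 ≡ 96 (mod 167)
  12^32 ≡ 96² = 9216 ≡ 31 (mod 167)
  12^64 ≡ 31² = 961 ≡ 126 (mod 167)
96 = 64 + 32, so 12^96 = 12^64 × 12^32 ≡ 126 × 31 (mod 167)
Multiplying step by step:
  126 × 31 = 3906 ≡ 65 (mod 167)
Result: 12^96 ≡ 65 (mod 167)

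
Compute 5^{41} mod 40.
5

Using successive squaring:
Binary expansion of 41: 101001
Powers of 5 mod 40 (each is the square of the previous):
  5^1 ≡ 5 (mod 40)
  5^2 ≡ 5² = 25 ≡ 25 (mod 40)
  5^4 ≡ 25² = 625 ≡ 25 (mod 40)
  5^8 ≡ 25² = 625 ≡ 25 (mod 40)
  5^16 ≡ 25² = 625 ≡ 25 (mod 40)
  5^32 ≡ 25² = 625 ≡ 25 (mod 40)
41 = 32 + 8 + 1, so 5^41 = 5^32 × 5^8 × 5^1 ≡ 25 × 25 × 5 (mod 40)
Multiplying step by step:
  25 × 25 = 625 ≡ 25 (mod 40)
  25 × 5 = 125 ≡ 5 (mod 40)
Result: 5^41 ≡ 5 (mod 40)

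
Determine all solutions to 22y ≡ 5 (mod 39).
2

Since gcd(22, 39) = 1 divides 5, a solution exists.
Multiply both sides by the inverse of 22 mod 39:
  22^(-1) mod 39 = 16
  x ≡ 16 × 5 ≡ 80 ≡ 2 (mod 39)
Verification: 22 × 2 = 44 = 1 × 39 + 5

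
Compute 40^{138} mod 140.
120

Using successive squaring:
Binary expansion of 138: 10001010
Powers of 40 mod 140 (each is the square of the previous):
  40^1 ≡ 40 (mod 140)
  40^2 ≡ 40² = 1600 ≡ 60 (mod 140)
  40^4 ≡ 60² = 3600 ≡ 100 (mod 140)
  40^8 ≡ 100² = 10000 ≡ 60 (mod 140)
  40^16 ≡ 60² = 3600 ≡ 100 (mod 140)
  40^32 ≡ 100² = 10000 ≡ 60 (mod 140)
  40^64 ≡ 60² = 3600 ≡ 100 (mod 140)
  40^128 ≡ 100² = 10000 ≡ 60 (mod 140)
138 = 128 + 8 + 2, so 40^138 = 40^128 × 40^8 × 40^2 ≡ 60 × 60 × 60 (mod 140)
Multiplying step by step:
  60 × 60 = 3600 ≡ 100 (mod 140)
  100 × 60 = 6000 ≡ 120 (mod 140)
Result: 40^138 ≡ 120 (mod 140)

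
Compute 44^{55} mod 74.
44

Using successive squaring:
Binary expansion of 55: 110111
Powers of 44 mod 74 (each is the square of the previous):
  44^1 ≡ 44 (mod 74)
  44^2 ≡ 44² = 1936 ≡ 12 (mod 74)
  44^4 ≡ 12² = 144 ≡ 70 (mod 74)
  44^8 ≡ 70² = 4900 ≡ 16 (mod 74)
  44^16 ≡ 16² = 256 ≡ 34 (mod 74)
  44^32 ≡ 34² = 1156 ≡ 46 (mod 74)
55 = 32 + 16 + 4 + 2 + 1, so 44^55 = 44^32 × 44^16 × 44^4 × 44^2 × 44^1 ≡ 46 × 34 × 70 × 12 × 44 (mod 74)
Multiplying step by step:
  46 × 34 = 1564 ≡ 10 (mod 74)
  10 × 70 = 700 ≡ 34 (mod 74)
  34 × 12 = 408 ≡ 38 (mod 74)
  38 × 44 = 1672 ≡ 44 (mod 74)
Result: 44^55 ≡ 44 (mod 74)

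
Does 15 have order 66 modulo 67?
p - 1 = 66 has prime divisors 2, 3, 11. Check 15^(66/q) mod 67 for each: 15^(66/2) = 15^33 ≡ 1, 15^(66/3) = 15^22 ≡ 1, 15^(66/11) = 15^6 ≡ 22 (mod 67). Since 15^33 ≡ 1 (mod 67), the order of 15 divides 33 (in fact the order is 11) ≠ 66, so it is not a primitive root.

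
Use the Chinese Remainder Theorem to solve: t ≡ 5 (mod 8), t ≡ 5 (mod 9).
M = 8 × 9 = 72. M₁ = 9, y₁ ≡ 1 (mod 8). M₂ = 8, y₂ ≡ 8 (mod 9). t = 5×9×1 + 5×8×8 ≡ 5 (mod 72)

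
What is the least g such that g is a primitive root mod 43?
p - 1 = 42 has prime divisors 2, 3, 7. h is a primitive root mod 43 iff h^(42/q) ≢ 1 (mod 43) for each such q.
h = 2: 2^21 ≡ 42, 2^14 ≡ 1, 2^6 ≡ 21 (mod 43); 2^14 ≡ 1, so not a primitive root.
h = 3: 3^21 ≡ 42, 3^14 ≡ 36, 3^6 ≡ 41 (mod 43); none is 1, so 3 has order 42 and is a primitive root.
The smallest primitive root mod 43 is g = 3.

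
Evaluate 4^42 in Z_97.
Using repeated squaring. 42 = 32 + 8 + 2 (binary 101010). Repeated squaring mod 97: 4^1 ≡ 4; 4^2 ≡ 4² = 16 ≡ 16; 4^4 ≡ 16² = 256 ≡ 62; 4^8 ≡ 62² = 3844 ≡ 61; 4^16 ≡ 61² = 3721 ≡ 35; 4^32 ≡ 35² = 1225 ≡ 61. Multiply: 4^42 = 4^32 × 4^8 × 4^2 ≡ 61 × 61 × 16 (mod 97): 61 × 61 = 3721 ≡ 35; 35 × 16 = 560 ≡ 75. So 4^42 ≡ 75 (mod 97).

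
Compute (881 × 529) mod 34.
11

(881 × 529) = 466049
466049 mod 34 = 11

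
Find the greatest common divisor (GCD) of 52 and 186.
2

Using the Euclidean algorithm:
52 = 0 × 186 + 52
186 = 3 × 52 + 30
52 = 1 × 30 + 22
30 = 1 × 22 + 8
22 = 2 × 8 + 6
8 = 1 × 6 + 2
6 = 3 × 2 + 0

GCD(52, 186) = 2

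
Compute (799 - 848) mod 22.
17

(799 - 848) = -49
-49 mod 22 = 17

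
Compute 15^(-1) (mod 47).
15^(-1) ≡ 22 (mod 47). Verification: 15 × 22 = 330 ≡ 1 (mod 47)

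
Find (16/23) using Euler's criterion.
(16/23) = 16^{11} mod 23 = 1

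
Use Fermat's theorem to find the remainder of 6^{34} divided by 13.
4

By Fermat's Little Theorem, a^(p-1) ≡ 1 (mod p) for prime p and gcd(a, p) = 1
Here p = 13, so 6^12 ≡ 1 (mod 13)
We can reduce the exponent: 34 mod 12 = 10
So 6^34 ≡ 6^10 (mod 13)
Computing: 6^10 mod 13 = 4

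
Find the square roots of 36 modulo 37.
The square roots of 36 mod 37 are 6 and 31. Verify: 6² = 36 ≡ 36 (mod 37)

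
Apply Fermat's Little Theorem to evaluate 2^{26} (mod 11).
9

By Fermat's Little Theorem, a^(p-1) ≡ 1 (mod p) for prime p and gcd(a, p) = 1
Here p = 11, so 2^10 ≡ 1 (mod 11)
We can reduce the exponent: 26 mod 10 = 6
So 2^26 ≡ 2^6 (mod 11)
Computing: 2^6 mod 11 = 9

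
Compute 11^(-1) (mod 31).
11^(-1) ≡ 17 (mod 31). Verification: 11 × 17 = 187 ≡ 1 (mod 31)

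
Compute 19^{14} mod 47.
7

Using successive squaring:
Binary expansion of 14: 1110
Powers of 19 mod 47 (each is the square of the previous):
  19^1 ≡ 19 (mod 47)
  19^2 ≡ 19² = 361 ≡ 32 (mod 47)
  19^4 ≡ 32² = 1024 ≡ 37 (mod 47)
  19^8 ≡ 37² = 1369 ≡ 6 (mod 47)
14 = 8 + 4 + 2, so 19^14 = 19^8 × 19^4 × 19^2 ≡ 6 × 37 × 32 (mod 47)
Multiplying step by step:
  6 × 37 = 222 ≡ 34 (mod 47)
  34 × 32 = 1088 ≡ 7 (mod 47)
Result: 19^14 ≡ 7 (mod 47)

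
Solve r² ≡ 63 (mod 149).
The square roots of 63 mod 149 are 19 and 130. Verify: 19² = 361 ≡ 63 (mod 149)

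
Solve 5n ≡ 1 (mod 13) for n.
8

Using Extended Euclidean Algorithm:
gcd(5, 13) = 1
Bezout coefficients: 5 × -5 + 13 × 2 = 1
So 5 × -5 ≡ 1 (mod 13)
The inverse is -5 mod 13 = 8
Verification: 5 × 8 = 40 = 3 × 13 + 1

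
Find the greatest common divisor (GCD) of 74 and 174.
2

Using the Euclidean algorithm:
74 = 0 × 174 + 74
174 = 2 × 74 + 26
74 = 2 × 26 + 22
26 = 1 × 22 + 4
22 = 5 × 4 + 2
4 = 2 × 2 + 0

GCD(74, 174) = 2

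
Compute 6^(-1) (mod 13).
6^(-1) ≡ 11 (mod 13). Verification: 6 × 11 = 66 ≡ 1 (mod 13)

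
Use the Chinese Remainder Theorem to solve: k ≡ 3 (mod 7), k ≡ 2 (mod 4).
M = 7 × 4 = 28. M₁ = 4, y₁ ≡ 2 (mod 7). M₂ = 7, y₂ ≡ 3 (mod 4). k = 3×4×2 + 2×7×3 ≡ 10 (mod 28)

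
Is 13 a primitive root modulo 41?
Yes

To verify, check if 13^(40/q) ≢ 1 (mod 41) for each prime divisor q of 40
Divisors of 40 = 40: [1, 2, 4, 5, 8, 10, 20, 40]
  13^(40/2) = 13^20 ≡ 40 (mod 41)
  13^(40/5) = 13^8 ≡ 10 (mod 41)
Conclusion: 13 is a primitive root modulo 41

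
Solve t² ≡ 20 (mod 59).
The square roots of 20 mod 59 are 16 and 43. Verify: 16² = 256 ≡ 20 (mod 59)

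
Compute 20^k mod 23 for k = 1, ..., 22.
g^1, g^2, ..., g^{22} mod 23: {20, 9, 19, 12, 10, 16, 21, 6, 5, 8, 22, 3, 14, 4, 11, 13, 7, 2, 17, 18, 15, 1}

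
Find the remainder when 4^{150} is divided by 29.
By Fermat: 4^{28} ≡ 1 (mod 29). 150 = 5×28 + 10. So 4^{150} ≡ 4^{10} ≡ 23 (mod 29)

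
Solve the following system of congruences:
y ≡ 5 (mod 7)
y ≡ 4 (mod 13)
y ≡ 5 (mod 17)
719

Using the Chinese Remainder Theorem:
M = product of moduli = 1547
For equation 1: M_1 = 221, 221 ≡ 4 (mod 7), inverse of 221 mod 7 is 2 (check: 4 × 2 = 8 ≡ 1 (mod 7))
For equation 2: M_2 = 119, 119 ≡ 2 (mod 13), inverse of 119 mod 13 is 7 (check: 2 × 7 = 14 ≡ 1 (mod 13))
For equation 3: M_3 = 91, 91 ≡ 6 (mod 17), inverse of 91 mod 17 is 3 (check: 6 × 3 = 18 ≡ 1 (mod 17))
Combine: y ≡ Σ r_i×M_i×(M_i⁻¹ mod m_i) = 5×221×2 + 4×119×7 + 5×91×3 = 2210 + 3332 + 1365 = 6907
6907 mod 1547 = 719
y ≡ 719 (mod 1547)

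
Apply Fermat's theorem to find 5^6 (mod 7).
By Fermat's Little Theorem, 5^{6} ≡ 1 (mod 7) since 7 is prime and gcd(5, 7) = 1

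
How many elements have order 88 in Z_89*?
Number of primitive roots mod 89 = φ(88) = 40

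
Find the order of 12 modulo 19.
Powers of 12 mod 19: 12^1≡12, 12^2≡11, 12^3≡18, 12^4≡7, 12^5≡8, 12^6≡1. Order = 6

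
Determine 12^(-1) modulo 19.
12^(-1) ≡ 8 (mod 19). Verification: 12 × 8 = 96 ≡ 1 (mod 19)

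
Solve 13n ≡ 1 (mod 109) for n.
13^(-1) ≡ 42 (mod 109). Verification: 13 × 42 = 546 ≡ 1 (mod 109)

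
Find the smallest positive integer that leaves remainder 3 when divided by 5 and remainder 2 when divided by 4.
M = 5 × 4 = 20. M₁ = 4, y₁ ≡ 4 (mod 5). M₂ = 5, y₂ ≡ 1 (mod 4). k = 3×4×4 + 2×5×1 ≡ 18 (mod 20). The smallest positive such number is 18.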